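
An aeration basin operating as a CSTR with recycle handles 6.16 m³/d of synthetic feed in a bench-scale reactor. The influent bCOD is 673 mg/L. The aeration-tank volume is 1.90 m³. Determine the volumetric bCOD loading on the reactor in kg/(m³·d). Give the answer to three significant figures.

L_v ≈ 2.18 kg bCOD/(m³·d)

L_v = Q S₀ / V = 6.16 × 673 × 10⁻³ / 1.900 = 2.182 kg/(m³·d).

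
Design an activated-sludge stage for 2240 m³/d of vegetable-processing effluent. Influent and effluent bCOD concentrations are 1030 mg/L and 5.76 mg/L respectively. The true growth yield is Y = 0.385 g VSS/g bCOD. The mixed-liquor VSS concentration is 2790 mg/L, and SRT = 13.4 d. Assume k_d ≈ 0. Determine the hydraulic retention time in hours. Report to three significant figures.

Biomass mass balance (decay neglected): V·X = Y·Q·(S₀ − S)·θ_c, so V = 0.385 × 2240 × (1030 − 5.76) × 13.4 / 2790 = 4242 m³.
HRT = V/Q = 4242 m³ / 2240 m³·d⁻¹ = 1.894 d × 24 = 45.45 h.

τ ≈ 45.5 h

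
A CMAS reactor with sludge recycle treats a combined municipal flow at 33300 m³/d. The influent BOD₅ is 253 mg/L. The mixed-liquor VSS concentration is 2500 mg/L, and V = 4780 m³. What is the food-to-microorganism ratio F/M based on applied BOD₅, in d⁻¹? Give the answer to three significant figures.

F/M ≈ 0.705 d⁻¹

Food-to-microorganism ratio F/M = Q S₀ / (V X) = 33300 × 253 / (4780 × 2500) = 0.7050 d⁻¹.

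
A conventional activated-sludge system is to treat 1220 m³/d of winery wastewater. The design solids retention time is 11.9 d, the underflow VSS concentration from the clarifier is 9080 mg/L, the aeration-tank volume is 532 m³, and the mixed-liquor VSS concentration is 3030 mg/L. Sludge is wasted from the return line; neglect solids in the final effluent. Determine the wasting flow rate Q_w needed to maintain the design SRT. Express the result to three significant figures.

Wasting from the return line (neglecting effluent solids): Q_w = V·X / (θ_c·X_r) = 532.0 × 3030 / (11.9 × 9080) = 14.92 m³/d.

Q_w ≈ 14.9 m³/d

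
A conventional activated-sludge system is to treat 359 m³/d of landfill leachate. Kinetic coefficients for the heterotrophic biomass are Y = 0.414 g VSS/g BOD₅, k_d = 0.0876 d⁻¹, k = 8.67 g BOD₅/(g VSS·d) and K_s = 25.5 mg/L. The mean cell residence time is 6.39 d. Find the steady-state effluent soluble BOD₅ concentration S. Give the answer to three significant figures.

For a completely mixed reactor with recycle the Lawrence–McCarty relation gives S = K_s·(1 + k_d·θ_c) / [θ_c·(Y·k − k_d) − 1] = 25.5 × (1 + 0.0876 × 6.39) / [6.39 × (0.414 × 8.67 − 0.0876) − 1] = 39.77 / 21.38 = 1.861 mg/L.

S ≈ 1.86 mg/L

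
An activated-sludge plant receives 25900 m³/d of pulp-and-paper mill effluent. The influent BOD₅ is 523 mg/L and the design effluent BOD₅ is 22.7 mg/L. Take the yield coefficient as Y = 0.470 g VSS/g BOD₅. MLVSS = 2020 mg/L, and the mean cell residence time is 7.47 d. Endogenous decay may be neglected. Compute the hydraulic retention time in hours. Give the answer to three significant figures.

τ ≈ 20.9 h

V·X = Y·Q·ΔS·θ_c gives V = 0.470 × 25900 × (523 − 22.7) × 7.47 / 2020 = 22522 m³.
Hydraulic retention time τ = V/Q = 22522 / 25900 = 0.8696 d = 20.87 h.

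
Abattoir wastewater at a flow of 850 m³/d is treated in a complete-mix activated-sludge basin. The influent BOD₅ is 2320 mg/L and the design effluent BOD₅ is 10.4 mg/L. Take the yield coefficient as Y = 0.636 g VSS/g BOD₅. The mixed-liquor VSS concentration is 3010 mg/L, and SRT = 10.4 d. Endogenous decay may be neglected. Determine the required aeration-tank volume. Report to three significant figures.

V ≈ 4310 m³

Biomass mass balance (decay neglected): V·X = Y·Q·(S₀ − S)·θ_c, so V = 0.636 × 850 × (2320 − 10.4) × 10.4 / 3010 = 4314 m³.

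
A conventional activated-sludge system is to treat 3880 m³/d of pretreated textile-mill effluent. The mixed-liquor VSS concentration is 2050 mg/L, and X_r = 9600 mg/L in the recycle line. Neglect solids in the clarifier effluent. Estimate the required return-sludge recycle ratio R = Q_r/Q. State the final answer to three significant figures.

R ≈ 0.272

Solids balance on the clarifier gives (1+R)X = R·X_r, so R = X/(X_r − X) = 2050 / (9600 − 2050) = 0.2715.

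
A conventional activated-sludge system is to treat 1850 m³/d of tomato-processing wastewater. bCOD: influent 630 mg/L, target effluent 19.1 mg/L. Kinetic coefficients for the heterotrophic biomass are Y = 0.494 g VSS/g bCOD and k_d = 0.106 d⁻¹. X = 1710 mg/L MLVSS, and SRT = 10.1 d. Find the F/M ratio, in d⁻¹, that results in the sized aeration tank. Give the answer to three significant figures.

From the SRT design equation V = Y Q (S₀−S) θ_c / [X (1 + k_d θ_c)] = 0.494 × 1850 × (630 − 19.1) × 10.1 / [1710 × (1 + 0.106 × 10.1)] = 5.64×10^6 / 3541 = 1593 m³.
F/M = Q·S₀ / (V·X) = 1850 × 630 / (1593 × 1710) = 0.4280 g bCOD·(g VSS·d)⁻¹.

F/M ≈ 0.428 d⁻¹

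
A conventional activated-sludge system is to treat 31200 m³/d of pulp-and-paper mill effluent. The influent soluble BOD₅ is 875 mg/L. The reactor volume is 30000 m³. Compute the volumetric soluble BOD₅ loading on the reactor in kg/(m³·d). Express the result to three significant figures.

L_v = Q S₀ / V = 31200 × 875 × 10⁻³ / 30000 = 0.9100 kg/(m³·d).

L_v ≈ 0.910 kg soluble BOD₅/(m³·d)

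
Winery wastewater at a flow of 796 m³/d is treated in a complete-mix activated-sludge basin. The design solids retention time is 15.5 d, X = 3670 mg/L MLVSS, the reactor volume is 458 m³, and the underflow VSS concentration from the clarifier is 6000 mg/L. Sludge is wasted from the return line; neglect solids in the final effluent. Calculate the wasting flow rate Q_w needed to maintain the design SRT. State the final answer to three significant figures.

θ_c = V·X/(Q_w·X_r) when wasting from the recycle, so Q_w = V·X/(θ_c·X_r) = 458.0 × 3670 / (15.5 × 6000) = 18.07 m³/d.

Q_w ≈ 18.1 m³/d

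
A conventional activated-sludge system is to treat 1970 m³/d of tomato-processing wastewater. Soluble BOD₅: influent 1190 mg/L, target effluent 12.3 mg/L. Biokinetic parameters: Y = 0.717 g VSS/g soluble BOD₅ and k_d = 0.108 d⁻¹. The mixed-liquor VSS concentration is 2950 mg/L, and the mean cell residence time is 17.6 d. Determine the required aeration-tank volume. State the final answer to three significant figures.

V ≈ 3420 m³

Rearranging the biomass balance for a CMAS with decay, V = Y·Q·ΔS·θ_c / [X·(1+k_d θ_c)] = 0.717 × 1970 × (1190 − 12.3) × 17.6 / [2950 × (1 + 0.108 × 17.6)] = 2.93×10^7 / 8557 = 3421 m³.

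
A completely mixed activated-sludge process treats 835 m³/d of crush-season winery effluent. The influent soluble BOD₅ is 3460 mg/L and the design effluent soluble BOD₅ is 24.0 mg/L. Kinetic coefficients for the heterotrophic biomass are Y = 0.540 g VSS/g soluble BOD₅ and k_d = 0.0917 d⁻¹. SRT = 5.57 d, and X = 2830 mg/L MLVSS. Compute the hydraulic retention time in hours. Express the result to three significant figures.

τ ≈ 58.0 h

From the SRT design equation V = Y Q (S₀−S) θ_c / [X (1 + k_d θ_c)] = 0.540 × 835 × (3460 − 24.0) × 5.57 / [2830 × (1 + 0.0917 × 5.57)] = 8.63×10^6 / 4275 = 2018 m³.
Hydraulic retention time τ = V/Q = 2018 / 835 = 2.417 d = 58.01 h.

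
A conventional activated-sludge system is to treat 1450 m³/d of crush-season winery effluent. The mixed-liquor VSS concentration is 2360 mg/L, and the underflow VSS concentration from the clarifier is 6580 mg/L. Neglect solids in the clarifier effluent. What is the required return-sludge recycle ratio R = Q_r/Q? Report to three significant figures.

Mass balance around the secondary clarifier (neglecting effluent solids): R = X / (X_r − X) = 2360 / (6580 − 2360) = 0.5592.

R ≈ 0.559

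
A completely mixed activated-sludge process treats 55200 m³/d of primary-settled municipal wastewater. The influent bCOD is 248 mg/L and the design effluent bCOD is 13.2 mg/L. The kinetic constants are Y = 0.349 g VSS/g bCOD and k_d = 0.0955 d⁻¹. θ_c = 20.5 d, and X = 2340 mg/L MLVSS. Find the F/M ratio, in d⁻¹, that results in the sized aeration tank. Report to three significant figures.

Steady-state biomass mass balance: V·X·(1 + k_d·θ_c) = Y·Q·(S₀ − S)·θ_c, so V = 0.349 × 55200 × (248 − 13.2) × 20.5 / [2340 × (1 + 0.0955 × 20.5)] = 9.27×10^7 / 6921 = 13398 m³.
Food-to-microorganism ratio F/M = Q S₀ / (V X) = 55200 × 248 / (13398 × 2340) = 0.4367 d⁻¹.

F/M ≈ 0.437 d⁻¹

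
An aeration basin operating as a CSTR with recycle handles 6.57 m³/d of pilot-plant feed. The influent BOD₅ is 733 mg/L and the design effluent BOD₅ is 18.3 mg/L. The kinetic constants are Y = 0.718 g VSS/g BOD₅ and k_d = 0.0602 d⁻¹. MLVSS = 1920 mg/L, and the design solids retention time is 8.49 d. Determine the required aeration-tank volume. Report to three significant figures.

From the SRT design equation V = Y Q (S₀−S) θ_c / [X (1 + k_d θ_c)] = 0.718 × 6.57 × (733 − 18.3) × 8.49 / [1920 × (1 + 0.0602 × 8.49)] = 2.86×10^4 / 2901 = 9.866 m³.

V ≈ 9.87 m³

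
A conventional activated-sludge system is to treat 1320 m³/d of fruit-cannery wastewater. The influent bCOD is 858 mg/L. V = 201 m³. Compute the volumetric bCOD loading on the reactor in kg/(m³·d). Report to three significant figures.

L_v ≈ 5.63 kg bCOD/(m³·d)

Volumetric loading L_v = Q·S₀ / V = 1320 × 858 g/m³ / 201.0 m³ = 5635 g/(m³·d) = 5.635 kg bCOD/(m³·d).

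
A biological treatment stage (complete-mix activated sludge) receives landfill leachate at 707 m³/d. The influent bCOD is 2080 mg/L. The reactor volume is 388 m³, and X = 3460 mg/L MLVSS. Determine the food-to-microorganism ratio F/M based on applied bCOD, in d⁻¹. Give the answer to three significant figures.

F/M ≈ 1.10 d⁻¹

F/M = applied load / biomass = Q·S₀/(V·X) = 707 × 2080 / (388.0 × 3460) = 1.095 d⁻¹.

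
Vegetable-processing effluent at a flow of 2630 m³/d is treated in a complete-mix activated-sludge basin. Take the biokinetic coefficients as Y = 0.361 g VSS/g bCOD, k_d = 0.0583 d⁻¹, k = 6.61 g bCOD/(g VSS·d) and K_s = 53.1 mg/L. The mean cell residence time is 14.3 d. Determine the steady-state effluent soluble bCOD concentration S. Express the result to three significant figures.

S ≈ 3.02 mg/L

For a completely mixed reactor with recycle the Lawrence–McCarty relation gives S = K_s·(1 + k_d·θ_c) / [θ_c·(Y·k − k_d) − 1] = 53.1 × (1 + 0.0583 × 14.3) / [14.3 × (0.361 × 6.61 − 0.0583) − 1] = 97.37 / 32.29 = 3.016 mg/L.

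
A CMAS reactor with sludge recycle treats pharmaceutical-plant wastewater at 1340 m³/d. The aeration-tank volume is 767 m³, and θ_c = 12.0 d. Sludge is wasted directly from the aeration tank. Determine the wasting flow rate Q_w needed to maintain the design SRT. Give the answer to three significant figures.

Q_w ≈ 63.9 m³/d

Wasting from the aeration tank: Q_w = V / θ_c = 767.0 / 12.0 = 63.92 m³/d.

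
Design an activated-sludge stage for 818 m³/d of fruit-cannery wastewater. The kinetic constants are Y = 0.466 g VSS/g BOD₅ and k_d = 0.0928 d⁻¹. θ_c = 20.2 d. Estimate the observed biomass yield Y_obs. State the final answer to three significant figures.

Y_obs ≈ 0.162 g VSS/g BOD₅

The observed yield is Y_obs = Y/(1 + k_d·θ_c) = 0.466 / (1 + 0.0928 × 20.2) = 0.466 / 2.875 = 0.1621 g VSS per g BOD₅ removed.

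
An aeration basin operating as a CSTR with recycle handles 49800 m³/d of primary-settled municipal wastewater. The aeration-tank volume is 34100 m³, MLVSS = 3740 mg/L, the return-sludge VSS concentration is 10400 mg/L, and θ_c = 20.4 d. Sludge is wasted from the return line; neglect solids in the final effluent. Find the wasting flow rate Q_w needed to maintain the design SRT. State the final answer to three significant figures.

θ_c = V·X/(Q_w·X_r) when wasting from the recycle, so Q_w = V·X/(θ_c·X_r) = 34100 × 3740 / (20.4 × 10400) = 601.1 m³/d.

Q_w ≈ 601 m³/d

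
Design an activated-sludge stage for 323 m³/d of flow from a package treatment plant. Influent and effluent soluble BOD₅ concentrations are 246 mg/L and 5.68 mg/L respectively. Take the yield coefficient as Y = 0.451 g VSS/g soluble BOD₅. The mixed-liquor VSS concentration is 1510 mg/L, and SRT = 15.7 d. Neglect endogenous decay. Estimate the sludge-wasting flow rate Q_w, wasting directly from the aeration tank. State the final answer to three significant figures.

Q_w ≈ 23.2 m³/d

With k_d = 0 the design equation reduces to V = Y Q (S₀−S) θ_c / X = 0.451 × 323 × (246 − 5.68) × 15.7 / 1510 = 364.0 m³.
For wasting at MLVSS concentration, Q_w = V/θ_c = 364.0/15.7 = 23.18 m³/d.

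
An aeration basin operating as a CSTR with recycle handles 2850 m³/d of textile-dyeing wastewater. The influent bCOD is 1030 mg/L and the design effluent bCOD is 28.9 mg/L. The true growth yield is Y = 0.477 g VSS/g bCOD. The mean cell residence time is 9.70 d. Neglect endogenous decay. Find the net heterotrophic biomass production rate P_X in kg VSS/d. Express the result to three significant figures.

P_X ≈ 1360 kg VSS/d

With endogenous decay neglected, the observed yield equals the true yield: Y_obs = Y = 0.477 g VSS/g bCOD.
ΔS = 1030 − 28.9 = 1001 mg/L, so the substrate removal rate is 2850 × 1001/1000 = 2853 kg bCOD/d.
Biomass produced: P_X = Y_obs·Q·ΔS = 0.4770 × 2853 ≈ 1361 kg VSS/d.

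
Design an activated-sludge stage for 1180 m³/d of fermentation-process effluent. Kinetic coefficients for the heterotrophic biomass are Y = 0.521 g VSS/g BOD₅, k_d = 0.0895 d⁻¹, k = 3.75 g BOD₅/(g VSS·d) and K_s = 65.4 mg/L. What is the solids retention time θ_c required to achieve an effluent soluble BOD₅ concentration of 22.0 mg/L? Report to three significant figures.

From 1/θ_c = Y·k·S/(K_s + S) − k_d: Y·k·S/(K_s+S) = 0.521 × 3.75 × 22.0 / (65.4 + 22.0) = 0.4918 d⁻¹.
Then 1/θ_c = μ − k_d = 0.4918 − 0.0895 = 0.4023 d⁻¹, giving θ_c = 2.486 d.

θ_c ≈ 2.49 d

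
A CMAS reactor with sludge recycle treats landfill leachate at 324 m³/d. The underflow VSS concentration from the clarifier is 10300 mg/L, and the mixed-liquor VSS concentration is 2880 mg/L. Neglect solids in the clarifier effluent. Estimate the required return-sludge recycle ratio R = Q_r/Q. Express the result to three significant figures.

R ≈ 0.388

Mass balance around the secondary clarifier (neglecting effluent solids): R = X / (X_r − X) = 2880 / (10300 − 2880) = 0.3881.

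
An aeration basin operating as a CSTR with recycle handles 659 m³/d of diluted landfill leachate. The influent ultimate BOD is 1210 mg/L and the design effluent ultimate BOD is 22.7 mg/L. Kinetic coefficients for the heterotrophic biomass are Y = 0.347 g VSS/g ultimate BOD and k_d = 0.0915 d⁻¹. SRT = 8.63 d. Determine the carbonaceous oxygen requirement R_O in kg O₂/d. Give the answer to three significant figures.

Y_obs = Y / (1 + k_d θ_c) = 0.347 / (1 + 0.0915 × 8.63) = 0.347 / 1.790 = 0.1939.
Mass of ultimate BOD removed per day: Q(S₀ − S) = 659 × 1187 g/m³ = 782.4 kg/d.
Biomass synthesised: P_X = Y_obs × 782.4 = 151.7 kg VSS/d.
R_O = Q·ΔS − 1.42 P_X = 782.4 − 215.4 = 567.0 kg O₂/d.

R_O ≈ 567 kg O₂/d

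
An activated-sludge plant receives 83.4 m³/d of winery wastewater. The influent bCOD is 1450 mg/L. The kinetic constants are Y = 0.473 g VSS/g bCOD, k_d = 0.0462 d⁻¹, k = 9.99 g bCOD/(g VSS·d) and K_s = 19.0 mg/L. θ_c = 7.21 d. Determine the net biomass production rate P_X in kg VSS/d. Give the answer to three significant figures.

P_X ≈ 42.9 kg VSS/d

For a completely mixed reactor with recycle the Lawrence–McCarty relation gives S = K_s·(1 + k_d·θ_c) / [θ_c·(Y·k − k_d) − 1] = 19.0 × (1 + 0.0462 × 7.21) / [7.21 × (0.473 × 9.99 − 0.0462) − 1] = 25.33 / 32.74 = 0.7737 mg/L.
Observed yield with endogenous decay: Y_obs = Y / (1 + k_d·θ_c) = 0.473 / (1 + 0.0462 × 7.21) = 0.473 / 1.333 = 0.3548 g VSS/g bCOD.
Substrate removed = Q·(S₀ − S) = 83.4 m³/d × (1450 − 0.774) g/m³ = 1.21×10^5 g/d = 120.9 kg/d.
Net biomass production P_X = Y_obs × Q·(S₀ − S) = 0.3548 × 120.9 = 42.88 kg VSS/d.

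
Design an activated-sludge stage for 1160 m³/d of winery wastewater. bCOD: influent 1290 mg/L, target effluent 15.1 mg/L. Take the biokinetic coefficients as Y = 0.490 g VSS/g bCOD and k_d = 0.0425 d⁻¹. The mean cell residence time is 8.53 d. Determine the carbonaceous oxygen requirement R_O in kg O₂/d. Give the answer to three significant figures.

R_O ≈ 724 kg O₂/d

Observed yield with endogenous decay: Y_obs = Y / (1 + k_d·θ_c) = 0.490 / (1 + 0.0425 × 8.53) = 0.490 / 1.363 = 0.3596 g VSS/g bCOD.
Substrate removed = Q·(S₀ − S) = 1160 m³/d × (1290 − 15.1) g/m³ = 1.48×10^6 g/d = 1479 kg/d.
Biomass synthesised: P_X = Y_obs × 1479 = 531.8 kg VSS/d.
Carbonaceous O₂ demand = substrate oxidised − cell-mass equivalent = 1479 − 1.42 × 531.8 = 723.7 kg O₂/d.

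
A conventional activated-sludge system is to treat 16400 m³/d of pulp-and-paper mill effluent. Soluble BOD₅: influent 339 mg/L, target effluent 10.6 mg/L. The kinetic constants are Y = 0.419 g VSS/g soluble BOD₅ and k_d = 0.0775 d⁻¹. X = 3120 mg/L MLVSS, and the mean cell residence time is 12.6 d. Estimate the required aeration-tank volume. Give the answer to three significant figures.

From the SRT design equation V = Y Q (S₀−S) θ_c / [X (1 + k_d θ_c)] = 0.419 × 16400 × (339 − 10.6) × 12.6 / [3120 × (1 + 0.0775 × 12.6)] = 2.84×10^7 / 6167 = 4611 m³.

V ≈ 4610 m³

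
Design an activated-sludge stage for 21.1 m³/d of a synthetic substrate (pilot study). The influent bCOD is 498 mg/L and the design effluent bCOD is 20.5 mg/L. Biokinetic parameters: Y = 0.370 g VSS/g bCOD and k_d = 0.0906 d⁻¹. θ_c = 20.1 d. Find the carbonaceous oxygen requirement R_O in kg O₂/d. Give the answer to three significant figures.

The observed yield is Y_obs = Y/(1 + k_d·θ_c) = 0.370 / (1 + 0.0906 × 20.1) = 0.370 / 2.821 = 0.1312 g VSS per g bCOD removed.
ΔS = 498 − 20.5 = 477.5 mg/L, so the substrate removal rate is 21.1 × 477.5/1000 = 10.08 kg bCOD/d.
Biomass synthesised: P_X = Y_obs × 10.08 = 1.321 kg VSS/d.
R_O = Q·ΔS − 1.42 P_X = 10.08 − 1.876 = 8.199 kg O₂/d.

R_O ≈ 8.20 kg O₂/d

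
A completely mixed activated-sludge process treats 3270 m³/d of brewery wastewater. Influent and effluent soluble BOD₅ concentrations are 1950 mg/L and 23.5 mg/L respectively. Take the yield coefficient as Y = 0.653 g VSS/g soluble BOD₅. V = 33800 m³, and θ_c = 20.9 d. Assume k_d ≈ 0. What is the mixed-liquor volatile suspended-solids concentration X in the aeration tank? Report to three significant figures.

X ≈ 2540 mg/L

X = Y·Q·ΔS·θ_c / V = 0.653 × 3270 × (1950 − 23.5) × 20.9 / 33800 = 2544 mg/L.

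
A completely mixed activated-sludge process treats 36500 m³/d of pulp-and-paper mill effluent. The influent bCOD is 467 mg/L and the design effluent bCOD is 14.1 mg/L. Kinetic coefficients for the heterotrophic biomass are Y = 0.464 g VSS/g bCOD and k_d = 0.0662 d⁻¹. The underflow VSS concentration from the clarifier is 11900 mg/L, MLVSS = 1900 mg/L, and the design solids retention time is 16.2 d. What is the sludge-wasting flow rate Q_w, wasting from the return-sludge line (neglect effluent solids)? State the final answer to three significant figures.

Q_w ≈ 311 m³/d

Steady-state biomass mass balance: V·X·(1 + k_d·θ_c) = Y·Q·(S₀ − S)·θ_c, so V = 0.464 × 36500 × (467 − 14.1) × 16.2 / [1900 × (1 + 0.0662 × 16.2)] = 1.24×10^8 / 3938 = 31557 m³.
Wasting from the return line (neglecting effluent solids): Q_w = V·X / (θ_c·X_r) = 31557 × 1900 / (16.2 × 11900) = 311.0 m³/d.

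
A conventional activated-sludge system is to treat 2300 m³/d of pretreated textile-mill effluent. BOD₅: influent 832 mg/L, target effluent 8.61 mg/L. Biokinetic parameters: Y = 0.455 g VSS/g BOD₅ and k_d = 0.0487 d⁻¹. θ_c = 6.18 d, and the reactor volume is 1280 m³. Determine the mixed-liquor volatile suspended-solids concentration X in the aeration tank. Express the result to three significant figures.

X ≈ 3200 mg/L

Solving the biomass balance for X: X = Y Q (S₀−S) θ_c / [V (1+k_d θ_c)] = 0.455 × 2300 × (832 − 8.61) × 6.18 / [1280 × (1 + 0.0487 × 6.18)] = 3198 mg/L.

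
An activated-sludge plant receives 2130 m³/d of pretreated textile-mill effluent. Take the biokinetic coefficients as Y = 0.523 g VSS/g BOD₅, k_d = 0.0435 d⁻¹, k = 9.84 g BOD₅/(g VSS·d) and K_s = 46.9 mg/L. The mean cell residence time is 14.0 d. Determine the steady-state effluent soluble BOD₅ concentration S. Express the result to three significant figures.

Effluent substrate depends only on kinetics and SRT: S = K_s(1 + k_d θ_c) / [θ_c(Yk − k_d) − 1] = 46.9 × (1 + 0.0435 × 14.0) / [14.0 × (0.523 × 9.84 − 0.0435) − 1] = 75.46 / 70.44 = 1.071 mg/L.

S ≈ 1.07 mg/L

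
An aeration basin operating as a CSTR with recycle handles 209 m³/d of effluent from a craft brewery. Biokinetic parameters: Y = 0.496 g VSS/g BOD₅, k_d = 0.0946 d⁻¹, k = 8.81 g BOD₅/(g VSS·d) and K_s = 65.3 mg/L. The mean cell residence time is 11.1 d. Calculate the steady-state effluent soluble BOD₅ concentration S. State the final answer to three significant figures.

S ≈ 2.88 mg/L

From the Monod/SRT balance for a CMAS, S = K_s·(1+k_d θ_c)/[θ_c·(Y k − k_d) − 1] = 65.3 × (1 + 0.0946 × 11.1) / [11.1 × (0.496 × 8.81 − 0.0946) − 1] = 133.9 / 46.45 = 2.882 mg/L.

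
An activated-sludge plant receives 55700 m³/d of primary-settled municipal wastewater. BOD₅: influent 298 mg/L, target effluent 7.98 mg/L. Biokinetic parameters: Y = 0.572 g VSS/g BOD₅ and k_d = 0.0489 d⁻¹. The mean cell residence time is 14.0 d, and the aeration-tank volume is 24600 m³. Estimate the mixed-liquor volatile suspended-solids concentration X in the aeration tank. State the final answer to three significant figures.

X ≈ 3120 mg/L

X = Y·Q·ΔS·θ_c / [V·(1 + k_d θ_c)] = 0.572 × 55700 × (298 − 7.98) × 14.0 / [24600 × (1 + 0.0489 × 14.0)] = 3122 mg/L.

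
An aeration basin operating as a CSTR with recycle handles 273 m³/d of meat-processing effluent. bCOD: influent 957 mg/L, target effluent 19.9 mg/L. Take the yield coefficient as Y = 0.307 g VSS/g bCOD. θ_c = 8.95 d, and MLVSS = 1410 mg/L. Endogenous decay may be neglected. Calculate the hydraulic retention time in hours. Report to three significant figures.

τ ≈ 43.8 h

Biomass mass balance (decay neglected): V·X = Y·Q·(S₀ − S)·θ_c, so V = 0.307 × 273 × (957 − 19.9) × 8.95 / 1410 = 498.5 m³.
Hydraulic retention time τ = V/Q = 498.5 / 273 = 1.826 d = 43.83 h.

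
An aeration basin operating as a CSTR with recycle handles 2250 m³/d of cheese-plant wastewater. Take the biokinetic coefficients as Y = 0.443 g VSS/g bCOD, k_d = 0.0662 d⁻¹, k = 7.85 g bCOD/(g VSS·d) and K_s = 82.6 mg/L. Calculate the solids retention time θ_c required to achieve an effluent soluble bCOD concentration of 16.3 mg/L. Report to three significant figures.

θ_c ≈ 1.97 d

From 1/θ_c = Y·k·S/(K_s + S) − k_d: Y·k·S/(K_s+S) = 0.443 × 7.85 × 16.3 / (82.6 + 16.3) = 0.5731 d⁻¹.
θ_c = 1/(μ − k_d) = 1/(0.5731 − 0.0662) = 1/0.5069 = 1.973 d.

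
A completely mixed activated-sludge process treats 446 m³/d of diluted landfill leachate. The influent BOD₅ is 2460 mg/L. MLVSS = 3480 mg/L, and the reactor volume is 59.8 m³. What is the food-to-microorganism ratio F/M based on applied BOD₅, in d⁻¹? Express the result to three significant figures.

F/M ≈ 5.27 d⁻¹

F/M = applied load / biomass = Q·S₀/(V·X) = 446 × 2460 / (59.80 × 3480) = 5.272 d⁻¹.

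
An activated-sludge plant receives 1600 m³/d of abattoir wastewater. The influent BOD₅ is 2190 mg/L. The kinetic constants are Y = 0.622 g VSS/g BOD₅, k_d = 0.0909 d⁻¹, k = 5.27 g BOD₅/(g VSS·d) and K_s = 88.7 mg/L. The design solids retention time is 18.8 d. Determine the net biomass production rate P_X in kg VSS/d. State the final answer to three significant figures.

For a completely mixed reactor with recycle the Lawrence–McCarty relation gives S = K_s·(1 + k_d·θ_c) / [θ_c·(Y·k − k_d) − 1] = 88.7 × (1 + 0.0909 × 18.8) / [18.8 × (0.622 × 5.27 − 0.0909) − 1] = 240.3 / 58.92 = 4.078 mg/L.
The observed yield is Y_obs = Y/(1 + k_d·θ_c) = 0.622 / (1 + 0.0909 × 18.8) = 0.622 / 2.709 = 0.2296 g VSS per g BOD₅ removed.
Substrate removed = Q·(S₀ − S) = 1600 m³/d × (2190 − 4.08) g/m³ = 3.5×10^6 g/d = 3497 kg/d.
Net biomass production P_X = Y_obs × Q·(S₀ − S) = 0.2296 × 3497 = 803.1 kg VSS/d.

P_X ≈ 803 kg VSS/d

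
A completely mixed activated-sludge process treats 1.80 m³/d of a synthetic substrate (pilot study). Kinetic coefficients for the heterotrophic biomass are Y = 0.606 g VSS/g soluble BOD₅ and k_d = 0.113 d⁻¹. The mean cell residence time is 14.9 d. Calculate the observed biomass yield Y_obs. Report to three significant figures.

Y_obs ≈ 0.226 g VSS/g soluble BOD₅

Correct the yield for decay: Y_obs = Y/(1 + k_d θ_c) = 0.606 / (1 + 0.113 × 14.9) = 0.606 / 2.684 = 0.2258.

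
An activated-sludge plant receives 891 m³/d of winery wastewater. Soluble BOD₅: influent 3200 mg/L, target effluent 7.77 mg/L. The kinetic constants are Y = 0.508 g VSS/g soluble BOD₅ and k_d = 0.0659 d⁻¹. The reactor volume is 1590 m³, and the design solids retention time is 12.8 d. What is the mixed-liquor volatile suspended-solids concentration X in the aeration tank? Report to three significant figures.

From V·X·(1 + k_d·θ_c) = Y·Q·(S₀ − S)·θ_c: X = 0.508 × 891 × (3200 − 7.77) × 12.8 / [1590 × (1 + 0.0659 × 12.8)] = 6310 mg/L.

X ≈ 6310 mg/L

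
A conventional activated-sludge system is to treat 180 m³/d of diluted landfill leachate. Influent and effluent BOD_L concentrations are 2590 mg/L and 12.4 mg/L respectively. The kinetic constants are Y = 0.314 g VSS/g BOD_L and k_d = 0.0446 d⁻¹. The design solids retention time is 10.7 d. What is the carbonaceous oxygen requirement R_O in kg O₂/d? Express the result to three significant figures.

R_O ≈ 324 kg O₂/d

Observed yield with endogenous decay: Y_obs = Y / (1 + k_d·θ_c) = 0.314 / (1 + 0.0446 × 10.7) = 0.314 / 1.477 = 0.2126 g VSS/g BOD_L.
Substrate removed = Q·(S₀ − S) = 180 m³/d × (2590 − 12.4) g/m³ = 4.64×10^5 g/d = 464.0 kg/d.
P_X = Y_obs·Q·(S₀ − S) = 0.2126 × 464.0 = 98.62 kg VSS/d.
Carbonaceous O₂ demand = substrate oxidised − cell-mass equivalent = 464.0 − 1.42 × 98.62 = 323.9 kg O₂/d.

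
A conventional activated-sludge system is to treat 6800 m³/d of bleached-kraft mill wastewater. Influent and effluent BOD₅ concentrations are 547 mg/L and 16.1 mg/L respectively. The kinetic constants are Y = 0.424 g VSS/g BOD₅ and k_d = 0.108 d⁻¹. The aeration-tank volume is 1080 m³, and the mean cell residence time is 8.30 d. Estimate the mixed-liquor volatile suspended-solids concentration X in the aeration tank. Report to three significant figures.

From V·X·(1 + k_d·θ_c) = Y·Q·(S₀ − S)·θ_c: X = 0.424 × 6800 × (547 − 16.1) × 8.30 / [1080 × (1 + 0.108 × 8.30)] = 6203 mg/L.

X ≈ 6200 mg/L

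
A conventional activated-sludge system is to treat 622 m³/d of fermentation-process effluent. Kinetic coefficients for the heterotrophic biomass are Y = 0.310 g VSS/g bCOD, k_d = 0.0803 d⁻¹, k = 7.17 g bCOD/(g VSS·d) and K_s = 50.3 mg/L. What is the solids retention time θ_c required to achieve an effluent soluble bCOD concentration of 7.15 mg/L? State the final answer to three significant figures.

θ_c ≈ 5.09 d

Specific growth rate at S = 7.15 mg/L: μ = YkS/(K_s+S) = 0.310·7.17·7.15/(50.3+7.15) = 0.2766 d⁻¹.
1/θ_c = 0.2766 − 0.0803 = 0.1963 d⁻¹, so θ_c = 5.094 d.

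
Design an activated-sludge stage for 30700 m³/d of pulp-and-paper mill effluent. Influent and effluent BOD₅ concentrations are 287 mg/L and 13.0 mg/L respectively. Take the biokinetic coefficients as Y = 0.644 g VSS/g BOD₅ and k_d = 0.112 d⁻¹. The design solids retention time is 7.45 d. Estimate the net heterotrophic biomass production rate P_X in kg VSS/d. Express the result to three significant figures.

Correct the yield for decay: Y_obs = Y/(1 + k_d θ_c) = 0.644 / (1 + 0.112 × 7.45) = 0.644 / 1.834 = 0.3511.
Substrate removed = Q·(S₀ − S) = 30700 m³/d × (287 − 13.0) g/m³ = 8.41×10^6 g/d = 8412 kg/d.
Biomass produced: P_X = Y_obs·Q·ΔS = 0.3511 × 8412 ≈ 2953 kg VSS/d.

P_X ≈ 2950 kg VSS/d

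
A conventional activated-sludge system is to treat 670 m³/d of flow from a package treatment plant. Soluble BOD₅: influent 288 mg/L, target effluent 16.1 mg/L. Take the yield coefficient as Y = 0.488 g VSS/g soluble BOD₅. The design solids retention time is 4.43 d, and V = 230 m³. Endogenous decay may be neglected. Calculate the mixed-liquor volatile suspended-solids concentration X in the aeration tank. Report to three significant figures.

X = Y·Q·ΔS·θ_c / V = 0.488 × 670 × (288 − 16.1) × 4.43 / 230 = 1712 mg/L.

X ≈ 1710 mg/L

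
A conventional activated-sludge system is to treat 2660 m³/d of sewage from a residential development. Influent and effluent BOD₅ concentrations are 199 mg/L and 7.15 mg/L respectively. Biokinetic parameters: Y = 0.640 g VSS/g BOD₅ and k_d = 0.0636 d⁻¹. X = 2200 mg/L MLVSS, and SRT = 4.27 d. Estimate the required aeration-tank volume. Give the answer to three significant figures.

Steady-state biomass mass balance: V·X·(1 + k_d·θ_c) = Y·Q·(S₀ − S)·θ_c, so V = 0.640 × 2660 × (199 − 7.15) × 4.27 / [2200 × (1 + 0.0636 × 4.27)] = 1.39×10^6 / 2797 = 498.5 m³.

V ≈ 499 m³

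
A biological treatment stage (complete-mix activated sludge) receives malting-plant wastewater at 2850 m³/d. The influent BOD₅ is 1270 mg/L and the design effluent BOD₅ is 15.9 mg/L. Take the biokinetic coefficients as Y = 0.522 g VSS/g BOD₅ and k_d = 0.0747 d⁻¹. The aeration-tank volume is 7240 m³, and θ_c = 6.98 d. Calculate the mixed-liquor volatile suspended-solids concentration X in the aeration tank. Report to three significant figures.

From V·X·(1 + k_d·θ_c) = Y·Q·(S₀ − S)·θ_c: X = 0.522 × 2850 × (1270 − 15.9) × 6.98 / [7240 × (1 + 0.0747 × 6.98)] = 1182 mg/L.

X ≈ 1180 mg/L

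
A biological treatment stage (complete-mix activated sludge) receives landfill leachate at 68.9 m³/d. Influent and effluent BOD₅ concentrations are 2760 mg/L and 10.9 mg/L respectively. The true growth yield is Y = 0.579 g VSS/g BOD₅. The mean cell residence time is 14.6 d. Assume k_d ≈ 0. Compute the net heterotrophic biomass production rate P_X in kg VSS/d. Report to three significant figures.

P_X ≈ 110 kg VSS/d

No decay correction is needed, so Y_obs = Y = 0.579.
Mass of BOD₅ removed per day: Q(S₀ − S) = 68.9 × 2749 g/m³ = 189.4 kg/d.
Biomass produced: P_X = Y_obs·Q·ΔS = 0.5790 × 189.4 ≈ 109.7 kg VSS/d.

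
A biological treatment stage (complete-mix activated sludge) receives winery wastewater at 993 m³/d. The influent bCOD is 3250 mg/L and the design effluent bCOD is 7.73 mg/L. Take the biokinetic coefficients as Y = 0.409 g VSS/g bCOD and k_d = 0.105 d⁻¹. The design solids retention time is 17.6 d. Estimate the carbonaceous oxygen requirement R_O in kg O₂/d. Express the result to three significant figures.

R_O ≈ 2560 kg O₂/d

Correct the yield for decay: Y_obs = Y/(1 + k_d θ_c) = 0.409 / (1 + 0.105 × 17.6) = 0.409 / 2.848 = 0.1436.
Substrate removed = Q·(S₀ − S) = 993 m³/d × (3250 − 7.73) g/m³ = 3.22×10^6 g/d = 3220 kg/d.
P_X = Y_obs·Q·(S₀ − S) = 0.1436 × 3220 = 462.4 kg VSS/d.
Carbonaceous O₂ demand = substrate oxidised − cell-mass equivalent = 3220 − 1.42 × 462.4 = 2563 kg O₂/d.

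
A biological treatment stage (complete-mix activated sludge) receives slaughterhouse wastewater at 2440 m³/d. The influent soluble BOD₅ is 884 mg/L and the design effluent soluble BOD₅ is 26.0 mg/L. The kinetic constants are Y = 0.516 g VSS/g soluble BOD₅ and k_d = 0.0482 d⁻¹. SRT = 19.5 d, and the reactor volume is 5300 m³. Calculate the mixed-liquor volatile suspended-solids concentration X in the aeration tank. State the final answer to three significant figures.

X ≈ 2050 mg/L

From V·X·(1 + k_d·θ_c) = Y·Q·(S₀ − S)·θ_c: X = 0.516 × 2440 × (884 − 26.0) × 19.5 / [5300 × (1 + 0.0482 × 19.5)] = 2049 mg/L.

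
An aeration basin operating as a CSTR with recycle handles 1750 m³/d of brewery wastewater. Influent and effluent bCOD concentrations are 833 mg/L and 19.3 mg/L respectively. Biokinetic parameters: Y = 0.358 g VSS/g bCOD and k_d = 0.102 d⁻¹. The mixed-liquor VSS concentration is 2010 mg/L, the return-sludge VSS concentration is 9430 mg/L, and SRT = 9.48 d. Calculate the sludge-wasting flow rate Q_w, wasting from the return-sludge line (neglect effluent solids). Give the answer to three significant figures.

Steady-state biomass mass balance: V·X·(1 + k_d·θ_c) = Y·Q·(S₀ − S)·θ_c, so V = 0.358 × 1750 × (833 − 19.3) × 9.48 / [2010 × (1 + 0.102 × 9.48)] = 4.83×10^6 / 3954 = 1222 m³.
Q_w = (V·X)/(θ_c X_r) = 1222 × 2010 / (9.48 × 9430) = 27.48 m³/d.

Q_w ≈ 27.5 m³/d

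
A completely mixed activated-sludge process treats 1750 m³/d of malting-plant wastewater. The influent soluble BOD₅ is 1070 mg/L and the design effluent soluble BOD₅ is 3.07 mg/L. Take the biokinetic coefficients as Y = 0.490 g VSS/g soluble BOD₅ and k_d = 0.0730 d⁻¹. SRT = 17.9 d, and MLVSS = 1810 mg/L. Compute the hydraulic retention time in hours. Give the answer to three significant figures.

τ ≈ 53.8 h

From the SRT design equation V = Y Q (S₀−S) θ_c / [X (1 + k_d θ_c)] = 0.490 × 1750 × (1070 − 3.07) × 17.9 / [1810 × (1 + 0.0730 × 17.9)] = 1.64×10^7 / 4175 = 3922 m³.
Hydraulic retention time τ = V/Q = 3922 / 1750 = 2.241 d = 53.79 h.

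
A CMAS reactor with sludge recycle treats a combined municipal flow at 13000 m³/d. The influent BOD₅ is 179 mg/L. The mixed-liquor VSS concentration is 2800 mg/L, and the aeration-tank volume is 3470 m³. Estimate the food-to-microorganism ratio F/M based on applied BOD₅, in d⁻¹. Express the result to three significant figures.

F/M ≈ 0.240 d⁻¹

Food-to-microorganism ratio F/M = Q S₀ / (V X) = 13000 × 179 / (3470 × 2800) = 0.2395 d⁻¹.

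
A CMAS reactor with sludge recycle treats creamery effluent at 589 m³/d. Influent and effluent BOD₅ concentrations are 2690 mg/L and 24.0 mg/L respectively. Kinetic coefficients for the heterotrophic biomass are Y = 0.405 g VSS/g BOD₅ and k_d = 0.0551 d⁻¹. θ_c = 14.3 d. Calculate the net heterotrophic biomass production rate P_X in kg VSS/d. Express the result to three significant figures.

Observed yield with endogenous decay: Y_obs = Y / (1 + k_d·θ_c) = 0.405 / (1 + 0.0551 × 14.3) = 0.405 / 1.788 = 0.2265 g VSS/g BOD₅.
ΔS = 2690 − 24.0 = 2666 mg/L, so the substrate removal rate is 589 × 2666/1000 = 1570 kg BOD₅/d.
Net biomass production P_X = Y_obs × Q·(S₀ − S) = 0.2265 × 1570 = 355.7 kg VSS/d.

P_X ≈ 356 kg VSS/d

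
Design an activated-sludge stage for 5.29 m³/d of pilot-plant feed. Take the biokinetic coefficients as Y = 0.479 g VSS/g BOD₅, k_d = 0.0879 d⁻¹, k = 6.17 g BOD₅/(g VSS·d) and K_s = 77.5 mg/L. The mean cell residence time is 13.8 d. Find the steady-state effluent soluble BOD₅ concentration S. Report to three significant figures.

For a completely mixed reactor with recycle the Lawrence–McCarty relation gives S = K_s·(1 + k_d·θ_c) / [θ_c·(Y·k − k_d) − 1] = 77.5 × (1 + 0.0879 × 13.8) / [13.8 × (0.479 × 6.17 − 0.0879) − 1] = 171.5 / 38.57 = 4.446 mg/L.

S ≈ 4.45 mg/L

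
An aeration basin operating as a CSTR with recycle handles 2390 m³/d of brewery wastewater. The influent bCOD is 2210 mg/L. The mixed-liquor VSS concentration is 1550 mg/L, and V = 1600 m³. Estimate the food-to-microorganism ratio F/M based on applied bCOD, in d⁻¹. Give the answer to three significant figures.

F/M = Q·S₀ / (V·X) = 2390 × 2210 / (1600 × 1550) = 2.130 g bCOD·(g VSS·d)⁻¹.

F/M ≈ 2.13 d⁻¹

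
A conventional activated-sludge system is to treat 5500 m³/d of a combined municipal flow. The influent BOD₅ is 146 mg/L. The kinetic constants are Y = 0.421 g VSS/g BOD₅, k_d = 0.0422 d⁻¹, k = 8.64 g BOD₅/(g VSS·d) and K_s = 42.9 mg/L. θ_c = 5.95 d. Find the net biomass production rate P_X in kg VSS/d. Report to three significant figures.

P_X ≈ 265 kg VSS/d

For a completely mixed reactor with recycle the Lawrence–McCarty relation gives S = K_s·(1 + k_d·θ_c) / [θ_c·(Y·k − k_d) − 1] = 42.9 × (1 + 0.0422 × 5.95) / [5.95 × (0.421 × 8.64 − 0.0422) − 1] = 53.67 / 20.39 = 2.632 mg/L.
The observed yield is Y_obs = Y/(1 + k_d·θ_c) = 0.421 / (1 + 0.0422 × 5.95) = 0.421 / 1.251 = 0.3365 g VSS per g BOD₅ removed.
Substrate removed = Q·(S₀ − S) = 5500 m³/d × (146 − 2.63) g/m³ = 7.89×10^5 g/d = 788.5 kg/d.
Net biomass production P_X = Y_obs × Q·(S₀ − S) = 0.3365 × 788.5 = 265.3 kg VSS/d.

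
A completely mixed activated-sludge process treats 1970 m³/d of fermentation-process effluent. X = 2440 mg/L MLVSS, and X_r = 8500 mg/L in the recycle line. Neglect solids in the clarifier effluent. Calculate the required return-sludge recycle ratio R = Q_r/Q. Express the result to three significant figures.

R ≈ 0.403

R = Q_r/Q = X/(X_r − X) = 2440 / (8500 − 2440) = 0.4026.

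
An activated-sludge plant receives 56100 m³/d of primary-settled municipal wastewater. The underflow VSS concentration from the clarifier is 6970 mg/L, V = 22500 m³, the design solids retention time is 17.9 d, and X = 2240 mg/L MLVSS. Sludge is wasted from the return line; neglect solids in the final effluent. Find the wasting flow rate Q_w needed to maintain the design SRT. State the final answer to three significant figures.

Q_w ≈ 404 m³/d

Wasting from the return line (neglecting effluent solids): Q_w = V·X / (θ_c·X_r) = 22500 × 2240 / (17.9 × 6970) = 404.0 m³/d.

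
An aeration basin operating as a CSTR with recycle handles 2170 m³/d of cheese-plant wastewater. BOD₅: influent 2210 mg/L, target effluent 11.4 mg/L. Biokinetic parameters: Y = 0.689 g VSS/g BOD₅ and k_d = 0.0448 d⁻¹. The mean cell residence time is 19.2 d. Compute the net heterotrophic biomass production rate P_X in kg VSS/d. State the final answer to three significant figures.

P_X ≈ 1770 kg VSS/d

Y_obs = Y / (1 + k_d θ_c) = 0.689 / (1 + 0.0448 × 19.2) = 0.689 / 1.860 = 0.3704.
Substrate removed = Q·(S₀ − S) = 2170 m³/d × (2210 − 11.4) g/m³ = 4.77×10^6 g/d = 4771 kg/d.
So the net sludge growth is P_X = 0.3704 × 4771 = 1767 kg VSS/d.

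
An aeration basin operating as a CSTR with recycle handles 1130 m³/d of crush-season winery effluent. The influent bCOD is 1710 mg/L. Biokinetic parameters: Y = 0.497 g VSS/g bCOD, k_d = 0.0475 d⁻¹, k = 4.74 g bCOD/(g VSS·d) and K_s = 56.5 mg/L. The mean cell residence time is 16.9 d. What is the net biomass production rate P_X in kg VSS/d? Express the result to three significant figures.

P_X ≈ 532 kg VSS/d

For a completely mixed reactor with recycle the Lawrence–McCarty relation gives S = K_s·(1 + k_d·θ_c) / [θ_c·(Y·k − k_d) − 1] = 56.5 × (1 + 0.0475 × 16.9) / [16.9 × (0.497 × 4.74 − 0.0475) − 1] = 101.9 / 38.01 = 2.680 mg/L.
Correct the yield for decay: Y_obs = Y/(1 + k_d θ_c) = 0.497 / (1 + 0.0475 × 16.9) = 0.497 / 1.803 = 0.2757.
Substrate removed = Q·(S₀ − S) = 1130 m³/d × (1710 − 2.68) g/m³ = 1.93×10^6 g/d = 1929 kg/d.
So the net sludge growth is P_X = 0.2757 × 1929 = 531.9 kg VSS/d.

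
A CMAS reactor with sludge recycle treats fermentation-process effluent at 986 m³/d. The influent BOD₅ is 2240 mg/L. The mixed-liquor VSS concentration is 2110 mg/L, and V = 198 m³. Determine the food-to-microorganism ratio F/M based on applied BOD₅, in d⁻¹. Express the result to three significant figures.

F/M ≈ 5.29 d⁻¹

F/M = applied load / biomass = Q·S₀/(V·X) = 986 × 2240 / (198.0 × 2110) = 5.287 d⁻¹.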